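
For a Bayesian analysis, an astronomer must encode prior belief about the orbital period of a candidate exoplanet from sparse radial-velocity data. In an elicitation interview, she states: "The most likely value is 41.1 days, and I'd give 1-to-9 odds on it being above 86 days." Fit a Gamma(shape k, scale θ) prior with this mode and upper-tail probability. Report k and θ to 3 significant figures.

Gamma(k,θ) with k>1 has mode (k−1)θ, so θ = 41.1/(k−1).
Need P(X < 86) = 0.9 with θ tied to k this way. Start at k = 2, θ = 41.1: P(X<86) ≈ 0.618.
Too low — raise k to concentrate. Iterating converges to k ≈ 4.52.
Then θ = 41.1/(4.52−1) ≈ 11.7.

k ≈ 4.52, θ ≈ 11.7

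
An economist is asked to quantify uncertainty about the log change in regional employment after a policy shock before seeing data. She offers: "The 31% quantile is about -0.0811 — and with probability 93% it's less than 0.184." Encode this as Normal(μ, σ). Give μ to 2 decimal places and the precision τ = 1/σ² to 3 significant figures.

μ = -0.01, τ = 55.3

The p-quantile of Normal(μ,σ) is μ + z_p·σ, with z_{0.31} = -0.4959 and z_{0.93} = 1.476.
Eliminate σ: μ = (z₂·x₁ − z₁·x₂)/(z₂ − z₁) = (1.476·-0.0811 − (-0.4959)·0.184)/1.972 = -0.01.
Then σ = (x₂ − x₁)/(z₂ − z₁) = (0.184 − -0.0811)/1.972 = 0.13.
Precision τ = 1/σ² = 1/0.1345² = 55.3.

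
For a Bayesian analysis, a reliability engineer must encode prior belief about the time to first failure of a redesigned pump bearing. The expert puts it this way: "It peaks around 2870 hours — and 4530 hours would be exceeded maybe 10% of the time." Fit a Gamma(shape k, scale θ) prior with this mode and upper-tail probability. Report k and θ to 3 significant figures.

k ≈ 10, θ ≈ 319

Gamma(k,θ) with k>1 has mode (k−1)θ, so θ = 2870/(k−1).
Need P(X < 4530) = 0.9 with θ tied to k this way. Start at k = 2, θ = 2870: P(X<4530) ≈ 0.468.
Too low — raise k to concentrate. Iterating converges to k ≈ 10.
Then θ = 2870/(10−1) ≈ 319.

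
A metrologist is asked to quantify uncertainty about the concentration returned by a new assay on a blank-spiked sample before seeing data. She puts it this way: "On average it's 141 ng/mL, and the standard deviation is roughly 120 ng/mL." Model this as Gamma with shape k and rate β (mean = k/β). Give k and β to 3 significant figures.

k ≈ 1.38, β ≈ 0.00979

For Gamma(k, rate β): mean = k/β, variance = k/β², so CV = 1/√k.
CV = SD/mean = 120/141 = 0.8511, hence k = 1/CV² = 1.38.
Then β = k/mean = 1.38/141 = 0.00979.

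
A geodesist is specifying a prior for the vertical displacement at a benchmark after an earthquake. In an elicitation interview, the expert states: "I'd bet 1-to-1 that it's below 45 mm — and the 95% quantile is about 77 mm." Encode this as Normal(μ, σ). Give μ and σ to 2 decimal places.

μ = 45.00, σ = 19.45

For Normal(μ,σ), the p-quantile is μ + z_p·σ. Here z_{0.5} = 0, z_{0.95} = 1.645.
So 45 = μ + 0σ and 77 = μ + 1.645σ.
Subtracting: σ = (77 − 45)/(1.645 − (0)) = 19.45.
Then μ = 45 − (0)·19.45 = 45.00.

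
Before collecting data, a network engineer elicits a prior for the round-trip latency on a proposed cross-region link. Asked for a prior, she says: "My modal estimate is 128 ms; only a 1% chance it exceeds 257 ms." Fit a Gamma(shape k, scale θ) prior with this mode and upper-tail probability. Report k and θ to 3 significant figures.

k ≈ 11.1, θ ≈ 12.7

Gamma(k,θ) with k>1 has mode (k−1)θ, so θ = 128/(k−1).
Need P(X < 257) = 0.99 with θ tied to k this way. Start at k = 2, θ = 128: P(X<257) ≈ 0.596.
Too low — raise k to concentrate. Iterating converges to k ≈ 11.1.
Then θ = 128/(11.1−1) ≈ 12.7.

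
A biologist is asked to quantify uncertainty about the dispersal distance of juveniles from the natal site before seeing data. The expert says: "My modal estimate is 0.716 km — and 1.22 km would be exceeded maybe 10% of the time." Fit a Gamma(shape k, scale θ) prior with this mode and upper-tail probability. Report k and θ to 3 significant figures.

Gamma(k,θ) with k>1 has mode (k−1)θ, so θ = 0.716/(k−1).
Need P(X < 1.22) = 0.9 with θ tied to k this way. Start at k = 2, θ = 0.716: P(X<1.22) ≈ 0.508.
Too low — raise k to concentrate. Iterating converges to k ≈ 7.67.
Then θ = 0.716/(7.67−1) ≈ 0.107.

k ≈ 7.67, θ ≈ 0.107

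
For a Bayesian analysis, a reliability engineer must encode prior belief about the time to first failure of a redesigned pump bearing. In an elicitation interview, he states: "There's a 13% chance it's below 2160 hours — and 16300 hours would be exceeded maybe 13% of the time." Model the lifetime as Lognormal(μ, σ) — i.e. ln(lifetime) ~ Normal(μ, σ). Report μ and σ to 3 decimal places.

μ ≈ 8.688, σ ≈ 0.897

If T ~ Lognormal(μ,σ) then ln T ~ Normal(μ,σ), so the p-quantile of ln T is μ + z_p·σ.
ln(2160) = 7.678 and ln(16300) = 9.699; z_{0.13} = -1.126, z_{0.87} = 1.126.
σ = (9.699 − 7.678)/(1.126 − (-1.126)) = 0.897.
μ = 7.678 − (-1.126)·0.897 = 8.688.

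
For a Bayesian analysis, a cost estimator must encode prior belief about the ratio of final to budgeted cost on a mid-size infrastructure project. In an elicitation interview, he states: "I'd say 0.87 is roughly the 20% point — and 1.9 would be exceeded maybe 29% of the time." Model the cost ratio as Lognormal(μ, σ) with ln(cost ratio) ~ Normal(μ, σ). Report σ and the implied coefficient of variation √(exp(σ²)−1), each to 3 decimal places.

σ ≈ 0.560, CV ≈ 0.607

If T ~ Lognormal(μ,σ) then ln T ~ Normal(μ,σ), so the p-quantile of ln T is μ + z_p·σ.
ln(0.87) = -0.1393 and ln(1.9) = 0.6419; z_{0.2} = -0.8416, z_{0.71} = 0.5534.
σ = (0.6419 − -0.1393)/(0.5534 − (-0.8416)) = 0.560.
μ = -0.1393 − (-0.8416)·0.560 = 0.332.
CV = √(exp(σ²)−1) = √(exp(0.3135)−1) = 0.607.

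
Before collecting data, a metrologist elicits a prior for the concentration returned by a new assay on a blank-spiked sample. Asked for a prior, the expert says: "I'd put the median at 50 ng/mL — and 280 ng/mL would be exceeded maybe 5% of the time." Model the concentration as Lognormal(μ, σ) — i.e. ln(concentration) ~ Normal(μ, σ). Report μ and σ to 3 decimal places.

If T ~ Lognormal(μ,σ) then ln T ~ Normal(μ,σ), so the p-quantile of ln T is μ + z_p·σ.
ln(50) = 3.912 and ln(280) = 5.635; z_{0.5} = 0, z_{0.95} = 1.645.
σ = (5.635 − 3.912)/(1.645 − (0)) = 1.047.
μ = 3.912 − (0)·1.047 = 3.912.

μ ≈ 3.912, σ ≈ 1.047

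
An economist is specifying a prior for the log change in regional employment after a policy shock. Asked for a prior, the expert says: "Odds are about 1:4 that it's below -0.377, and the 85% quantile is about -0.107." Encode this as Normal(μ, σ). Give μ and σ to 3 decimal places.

The p-quantile of Normal(μ,σ) is μ + z_p·σ, with z_{0.2} = -0.8416 and z_{0.85} = 1.036.
Eliminate σ: μ = (z₂·x₁ − z₁·x₂)/(z₂ − z₁) = (1.036·-0.377 − (-0.8416)·-0.107)/1.878 = -0.256.
Then σ = (x₂ − x₁)/(z₂ − z₁) = (-0.107 − -0.377)/1.878 = 0.144.

μ = -0.256, σ = 0.144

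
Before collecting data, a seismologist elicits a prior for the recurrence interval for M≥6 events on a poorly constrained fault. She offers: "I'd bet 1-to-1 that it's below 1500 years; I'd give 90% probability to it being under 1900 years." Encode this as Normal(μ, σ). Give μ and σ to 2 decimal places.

For Normal(μ,σ), the p-quantile is μ + z_p·σ. Here z_{0.5} = 0, z_{0.9} = 1.282.
So 1500 = μ + 0σ and 1900 = μ + 1.282σ.
Subtracting: σ = (1900 − 1500)/(1.282 − (0)) = 312.12.
Then μ = 1500 − (0)·312.12 = 1500.00.

μ = 1500.00, σ = 312.12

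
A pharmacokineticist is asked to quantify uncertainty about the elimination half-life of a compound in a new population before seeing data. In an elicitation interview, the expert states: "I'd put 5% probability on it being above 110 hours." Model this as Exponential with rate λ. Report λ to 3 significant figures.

P(T > 110.0) = e^(−λ·110.0) = 0.05, so λ = −ln(0.05)/110.0 = 0.0272.

λ ≈ 0.0272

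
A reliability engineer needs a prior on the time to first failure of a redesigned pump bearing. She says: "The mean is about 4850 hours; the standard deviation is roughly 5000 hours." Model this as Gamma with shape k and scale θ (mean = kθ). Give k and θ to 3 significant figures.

For Gamma(k, scale θ): mean = kθ, variance = kθ², so CV = 1/√k.
CV = SD/mean = 5000/4850 = 1.031, hence k = 1/CV² = 0.941.
Then θ = mean/k = 4850/0.941 = 5150.

k ≈ 0.941, θ ≈ 5150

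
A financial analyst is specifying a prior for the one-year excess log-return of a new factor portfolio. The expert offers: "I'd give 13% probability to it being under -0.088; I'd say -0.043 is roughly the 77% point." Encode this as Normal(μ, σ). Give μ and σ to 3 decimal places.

μ = -0.061, σ = 0.024

For Normal(μ,σ), the p-quantile is μ + z_p·σ. Here z_{0.13} = -1.126, z_{0.77} = 0.7388.
So -0.088 = μ − 1.126σ and -0.043 = μ + 0.7388σ.
Subtracting: σ = (-0.043 − -0.088)/(0.7388 − (-1.126)) = 0.024.
Then μ = -0.088 − (-1.126)·0.024 = -0.061.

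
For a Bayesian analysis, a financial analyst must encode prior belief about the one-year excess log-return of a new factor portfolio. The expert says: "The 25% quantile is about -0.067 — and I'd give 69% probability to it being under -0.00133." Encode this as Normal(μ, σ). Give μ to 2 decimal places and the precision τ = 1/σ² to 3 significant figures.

μ = -0.03, τ = 318

The p-quantile of Normal(μ,σ) is μ + z_p·σ, with z_{0.25} = -0.6745 and z_{0.69} = 0.4959.
Eliminate σ: μ = (z₂·x₁ − z₁·x₂)/(z₂ − z₁) = (0.4959·-0.067 − (-0.6745)·-0.00133)/1.17 = -0.03.
Then σ = (x₂ − x₁)/(z₂ − z₁) = (-0.00133 − -0.067)/1.17 = 0.06.
Precision τ = 1/σ² = 1/0.05611² = 318.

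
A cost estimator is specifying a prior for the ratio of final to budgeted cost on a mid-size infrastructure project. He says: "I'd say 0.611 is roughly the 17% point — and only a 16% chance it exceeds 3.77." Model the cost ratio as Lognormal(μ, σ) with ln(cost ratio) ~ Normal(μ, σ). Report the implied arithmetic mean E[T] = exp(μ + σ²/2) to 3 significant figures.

E[T] ≈ 2.3

If T ~ Lognormal(μ,σ) then ln T ~ Normal(μ,σ), so the p-quantile of ln T is μ + z_p·σ.
ln(0.611) = -0.4927 and ln(3.77) = 1.327; z_{0.17} = -0.9542, z_{0.84} = 0.9945.
σ = (1.327 − -0.4927)/(0.9945 − (-0.9542)) = 0.934.
μ = -0.4927 − (-0.9542)·0.934 = 0.398.
E[T] = exp(μ + σ²/2) = exp(0.398 + 0.4360) = 2.3.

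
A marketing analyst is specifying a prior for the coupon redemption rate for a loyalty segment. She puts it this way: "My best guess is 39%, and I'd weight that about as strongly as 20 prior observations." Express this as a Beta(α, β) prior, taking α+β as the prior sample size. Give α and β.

Under the effective-sample-size interpretation, Beta(α, β) has prior mean α/(α+β) and prior sample size α+β.
So α+β = 20 and α/(α+β) = 0.39, giving α = 0.39·20 = 7.8 and β = 20 − 7.8 = 12.2.

α = 7.8, β = 12.2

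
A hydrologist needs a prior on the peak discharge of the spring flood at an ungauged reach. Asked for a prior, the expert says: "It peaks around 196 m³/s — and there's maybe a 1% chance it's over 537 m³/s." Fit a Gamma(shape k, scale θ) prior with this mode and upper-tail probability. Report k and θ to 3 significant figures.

Gamma(k,θ) with k>1 has mode (k−1)θ, so θ = 196/(k−1).
Need P(X < 537) = 0.99 with θ tied to k this way. Start at k = 2, θ = 196: P(X<537) ≈ 0.758.
Too low — raise k to concentrate. Iterating converges to k ≈ 5.53.
Then θ = 196/(5.53−1) ≈ 43.3.

k ≈ 5.53, θ ≈ 43.3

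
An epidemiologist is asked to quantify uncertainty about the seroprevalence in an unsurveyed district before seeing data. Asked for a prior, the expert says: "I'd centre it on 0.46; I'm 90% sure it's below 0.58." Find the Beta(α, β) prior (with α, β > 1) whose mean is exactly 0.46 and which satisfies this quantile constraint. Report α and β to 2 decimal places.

α ≈ 13.01, β ≈ 15.28

With mean 0.46 fixed, write α = 0.46s, β = 0.54s where s = α+β.
Need P(θ < 0.58) = 0.9 under Beta(0.46s, 0.54s). Normal approximation: (q−m)/√(m(1−m)/s) ≈ z_{0.9} = 1.28, so s ≈ 0.46·0.54·(1.28)²/(0.58−0.46)² = 28.3.
At s = 28.3: P(θ<0.58) ≈ 0.900. Adjusting to match 0.9 gives s ≈ 28.29.
So α = 0.46·28.29 ≈ 13.01, β = 0.54·28.29 ≈ 15.28.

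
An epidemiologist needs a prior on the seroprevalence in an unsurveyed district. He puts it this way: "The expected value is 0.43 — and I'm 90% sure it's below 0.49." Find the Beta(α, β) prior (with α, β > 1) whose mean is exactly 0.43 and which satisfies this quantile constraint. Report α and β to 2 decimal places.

With mean 0.43 fixed, write α = 0.43s, β = 0.57s where s = α+β.
Need P(θ < 0.49) = 0.9 under Beta(0.43s, 0.57s). Normal approximation: (q−m)/√(m(1−m)/s) ≈ z_{0.9} = 1.28, so s ≈ 0.43·0.57·(1.28)²/(0.49−0.43)² = 111.8.
At s = 111.8: P(θ<0.49) ≈ 0.899. Adjusting to match 0.9 gives s ≈ 112.48.
So α = 0.43·112.48 ≈ 48.37, β = 0.57·112.48 ≈ 64.11.

α ≈ 48.37, β ≈ 64.11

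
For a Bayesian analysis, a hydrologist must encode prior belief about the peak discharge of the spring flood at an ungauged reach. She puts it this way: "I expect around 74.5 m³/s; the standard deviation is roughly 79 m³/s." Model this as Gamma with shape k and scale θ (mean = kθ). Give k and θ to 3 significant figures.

k ≈ 0.889, θ ≈ 83.8

For Gamma(k, scale θ): mean = kθ, variance = kθ², so CV = 1/√k.
CV = SD/mean = 79/74.5 = 1.06, hence k = 1/CV² = 0.889.
Then θ = mean/k = 74.5/0.889 = 83.8.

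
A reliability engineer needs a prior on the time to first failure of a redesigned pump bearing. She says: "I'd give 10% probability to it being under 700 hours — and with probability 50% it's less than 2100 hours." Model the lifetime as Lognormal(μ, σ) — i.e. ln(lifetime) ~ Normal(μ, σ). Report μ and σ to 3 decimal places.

μ ≈ 7.650, σ ≈ 0.857

If T ~ Lognormal(μ,σ) then ln T ~ Normal(μ,σ), so the p-quantile of ln T is μ + z_p·σ.
ln(700) = 6.551 and ln(2100) = 7.65; z_{0.1} = -1.282, z_{0.5} = 0.
σ = (7.65 − 6.551)/(0 − (-1.282)) = 0.857.
μ = 6.551 − (-1.282)·0.857 = 7.650.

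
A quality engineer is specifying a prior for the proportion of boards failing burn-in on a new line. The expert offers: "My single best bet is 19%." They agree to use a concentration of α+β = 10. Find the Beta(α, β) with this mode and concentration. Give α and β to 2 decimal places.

For α,β > 1 the Beta mode is (α−1)/(α+β−2). With α+β = 10, the mode is (α−1)/8.
Set (α−1)/8 = 0.19 → α = 1 + 0.19·8 = 2.52.
β = 10 − α = 7.48.

α = 2.52, β = 7.48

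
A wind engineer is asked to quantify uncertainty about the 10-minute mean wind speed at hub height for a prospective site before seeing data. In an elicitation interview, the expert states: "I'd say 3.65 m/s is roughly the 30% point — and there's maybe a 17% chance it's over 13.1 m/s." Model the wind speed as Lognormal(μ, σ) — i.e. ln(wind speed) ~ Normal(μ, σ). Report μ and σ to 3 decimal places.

If T ~ Lognormal(μ,σ) then ln T ~ Normal(μ,σ), so the p-quantile of ln T is μ + z_p·σ.
ln(3.65) = 1.295 and ln(13.1) = 2.573; z_{0.3} = -0.5244, z_{0.83} = 0.9542.
σ = (2.573 − 1.295)/(0.9542 − (-0.5244)) = 0.864.
μ = 1.295 − (-0.5244)·0.864 = 1.748.

μ ≈ 1.748, σ ≈ 0.864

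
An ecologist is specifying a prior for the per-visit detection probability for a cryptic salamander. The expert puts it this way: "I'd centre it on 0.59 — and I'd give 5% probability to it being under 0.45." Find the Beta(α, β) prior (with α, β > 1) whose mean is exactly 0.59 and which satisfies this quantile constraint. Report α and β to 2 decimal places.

With mean 0.59 fixed, write α = 0.59s, β = 0.41s where s = α+β.
Need P(θ < 0.45) = 0.05 under Beta(0.59s, 0.41s). Normal approximation: (q−m)/√(m(1−m)/s) ≈ z_{0.05} = -1.64, so s ≈ 0.59·0.41·(-1.64)²/(0.45−0.59)² = 33.4.
At s = 33.4: P(θ<0.45) ≈ 0.051. Adjusting to match 0.05 gives s ≈ 33.99.
So α = 0.59·33.99 ≈ 20.05, β = 0.41·33.99 ≈ 13.94.

α ≈ 20.05, β ≈ 13.94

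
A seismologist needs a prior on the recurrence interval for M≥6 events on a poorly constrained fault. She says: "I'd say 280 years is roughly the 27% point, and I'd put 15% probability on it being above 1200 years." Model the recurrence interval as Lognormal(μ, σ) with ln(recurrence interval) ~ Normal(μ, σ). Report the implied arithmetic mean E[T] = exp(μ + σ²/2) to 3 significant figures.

If T ~ Lognormal(μ,σ) then ln T ~ Normal(μ,σ), so the p-quantile of ln T is μ + z_p·σ.
ln(280) = 5.635 and ln(1200) = 7.09; z_{0.27} = -0.6128, z_{0.85} = 1.036.
σ = (7.09 − 5.635)/(1.036 − (-0.6128)) = 0.882.
μ = 5.635 − (-0.6128)·0.882 = 6.176.
E[T] = exp(μ + σ²/2) = exp(6.176 + 0.3893) = 710 years.

E[T] ≈ 710 years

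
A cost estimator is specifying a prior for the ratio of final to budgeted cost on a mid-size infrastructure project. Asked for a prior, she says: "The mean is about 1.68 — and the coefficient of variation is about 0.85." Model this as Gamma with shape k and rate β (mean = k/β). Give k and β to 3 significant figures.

For Gamma(k, rate β): mean = k/β, variance = k/β², so CV = 1/√k.
CV = 0.85, hence k = 1/CV² = 1.38.
Then β = k/mean = 1.38/1.68 = 0.824.

k ≈ 1.38, β ≈ 0.824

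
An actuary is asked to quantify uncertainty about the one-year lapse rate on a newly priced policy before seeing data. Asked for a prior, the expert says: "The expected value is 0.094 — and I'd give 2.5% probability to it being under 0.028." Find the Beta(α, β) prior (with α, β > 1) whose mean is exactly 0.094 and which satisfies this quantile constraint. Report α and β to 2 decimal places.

With mean 0.094 fixed, write α = 0.094s, β = 0.906s where s = α+β.
Need P(θ < 0.028) = 0.025 under Beta(0.094s, 0.906s). Normal approximation: (q−m)/√(m(1−m)/s) ≈ z_{0.025} = -1.96, so s ≈ 0.094·0.906·(-1.96)²/(0.028−0.094)² = 75.1.
At s = 75.1: P(θ<0.028) ≈ 0.004. Adjusting to match 0.025 gives s ≈ 44.78.
So α = 0.094·44.78 ≈ 4.21, β = 0.906·44.78 ≈ 40.57.

α ≈ 4.21, β ≈ 40.57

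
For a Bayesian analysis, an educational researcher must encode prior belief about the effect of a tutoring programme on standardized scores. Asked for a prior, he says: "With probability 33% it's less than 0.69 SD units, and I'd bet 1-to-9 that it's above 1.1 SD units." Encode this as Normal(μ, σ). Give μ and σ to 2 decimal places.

The p-quantile of Normal(μ,σ) is μ + z_p·σ, with z_{0.33} = -0.4399 and z_{0.9} = 1.282.
Eliminate σ: μ = (z₂·x₁ − z₁·x₂)/(z₂ − z₁) = (1.282·0.69 − (-0.4399)·1.1)/1.721 = 0.79.
Then σ = (x₂ − x₁)/(z₂ − z₁) = (1.1 − 0.69)/1.721 = 0.24.

μ = 0.79, σ = 0.24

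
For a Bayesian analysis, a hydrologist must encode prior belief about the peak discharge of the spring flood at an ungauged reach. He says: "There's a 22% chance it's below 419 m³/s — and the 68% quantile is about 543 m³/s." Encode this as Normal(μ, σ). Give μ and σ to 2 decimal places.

For Normal(μ,σ), the p-quantile is μ + z_p·σ. Here z_{0.22} = -0.7722, z_{0.68} = 0.4677.
So 419 = μ − 0.7722σ and 543 = μ + 0.4677σ.
Subtracting: σ = (543 − 419)/(0.4677 − (-0.7722)) = 100.01.
Then μ = 419 − (-0.7722)·100.01 = 496.23.

μ = 496.23, σ = 100.01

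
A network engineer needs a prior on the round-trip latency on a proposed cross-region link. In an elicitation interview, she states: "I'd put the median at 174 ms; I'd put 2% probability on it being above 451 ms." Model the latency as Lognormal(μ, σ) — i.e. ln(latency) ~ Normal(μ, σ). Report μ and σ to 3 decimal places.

If T ~ Lognormal(μ,σ) then ln T ~ Normal(μ,σ), so the p-quantile of ln T is μ + z_p·σ.
ln(174) = 5.159 and ln(451) = 6.111; z_{0.5} = 0, z_{0.98} = 2.054.
σ = (6.111 − 5.159)/(2.054 − (0)) = 0.464.
μ = 5.159 − (0)·0.464 = 5.159.

μ ≈ 5.159, σ ≈ 0.464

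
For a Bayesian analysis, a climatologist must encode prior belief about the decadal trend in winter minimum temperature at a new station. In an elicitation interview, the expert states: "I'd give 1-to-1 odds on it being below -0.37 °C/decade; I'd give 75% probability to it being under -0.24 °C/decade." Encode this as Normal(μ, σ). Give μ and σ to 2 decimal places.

μ = -0.37, σ = 0.19

For Normal(μ,σ), the p-quantile is μ + z_p·σ. Here z_{0.5} = 0, z_{0.75} = 0.6745.
So -0.37 = μ + 0σ and -0.24 = μ + 0.6745σ.
Subtracting: σ = (-0.24 − -0.37)/(0.6745 − (0)) = 0.19.
Then μ = -0.37 − (0)·0.19 = -0.37.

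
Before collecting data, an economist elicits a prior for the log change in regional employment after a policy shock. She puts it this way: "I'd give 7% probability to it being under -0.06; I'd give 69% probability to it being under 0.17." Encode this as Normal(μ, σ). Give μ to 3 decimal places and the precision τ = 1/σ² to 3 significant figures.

μ = 0.112, τ = 73.5

The p-quantile of Normal(μ,σ) is μ + z_p·σ, with z_{0.07} = -1.476 and z_{0.69} = 0.4959.
Eliminate σ: μ = (z₂·x₁ − z₁·x₂)/(z₂ − z₁) = (0.4959·-0.06 − (-1.476)·0.17)/1.972 = 0.112.
Then σ = (x₂ − x₁)/(z₂ − z₁) = (0.17 − -0.06)/1.972 = 0.117.
Precision τ = 1/σ² = 1/0.1167² = 73.5.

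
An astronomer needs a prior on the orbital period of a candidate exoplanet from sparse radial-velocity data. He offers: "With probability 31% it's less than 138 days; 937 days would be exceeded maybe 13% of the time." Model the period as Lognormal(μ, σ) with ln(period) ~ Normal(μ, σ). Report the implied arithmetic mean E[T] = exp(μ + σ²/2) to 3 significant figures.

If T ~ Lognormal(μ,σ) then ln T ~ Normal(μ,σ), so the p-quantile of ln T is μ + z_p·σ.
ln(138) = 4.927 and ln(937) = 6.843; z_{0.31} = -0.4959, z_{0.87} = 1.126.
σ = (6.843 − 4.927)/(1.126 − (-0.4959)) = 1.181.
μ = 4.927 − (-0.4959)·1.181 = 5.513.
E[T] = exp(μ + σ²/2) = exp(5.513 + 0.6971) = 498 days.

E[T] ≈ 498 days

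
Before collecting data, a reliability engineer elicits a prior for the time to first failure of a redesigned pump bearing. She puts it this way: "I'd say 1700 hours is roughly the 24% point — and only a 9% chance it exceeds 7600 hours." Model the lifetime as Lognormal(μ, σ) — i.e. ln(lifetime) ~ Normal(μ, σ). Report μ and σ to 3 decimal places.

If T ~ Lognormal(μ,σ) then ln T ~ Normal(μ,σ), so the p-quantile of ln T is μ + z_p·σ.
ln(1700) = 7.438 and ln(7600) = 8.936; z_{0.24} = -0.7063, z_{0.91} = 1.341.
σ = (8.936 − 7.438)/(1.341 − (-0.7063)) = 0.732.
μ = 7.438 − (-0.7063)·0.732 = 7.955.

μ ≈ 7.955, σ ≈ 0.732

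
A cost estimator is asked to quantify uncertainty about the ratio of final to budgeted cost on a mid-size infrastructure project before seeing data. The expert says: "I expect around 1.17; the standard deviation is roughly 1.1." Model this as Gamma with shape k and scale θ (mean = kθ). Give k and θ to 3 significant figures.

For Gamma(k, scale θ): mean = kθ, variance = kθ², so CV = 1/√k.
CV = SD/mean = 1.1/1.17 = 0.9402, hence k = 1/CV² = 1.13.
Then θ = mean/k = 1.17/1.13 = 1.03.

k ≈ 1.13, θ ≈ 1.03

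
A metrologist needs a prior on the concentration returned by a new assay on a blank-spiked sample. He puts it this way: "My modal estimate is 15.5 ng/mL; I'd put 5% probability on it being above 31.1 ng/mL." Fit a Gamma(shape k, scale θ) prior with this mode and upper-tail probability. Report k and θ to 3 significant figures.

Gamma(k,θ) with k>1 has mode (k−1)θ, so θ = 15.5/(k−1).
Need P(X < 31.1) = 0.95 with θ tied to k this way. Start at k = 2, θ = 15.5: P(X<31.1) ≈ 0.596.
Too low — raise k to concentrate. Iterating converges to k ≈ 6.71.
Then θ = 15.5/(6.71−1) ≈ 2.71.

k ≈ 6.71, θ ≈ 2.71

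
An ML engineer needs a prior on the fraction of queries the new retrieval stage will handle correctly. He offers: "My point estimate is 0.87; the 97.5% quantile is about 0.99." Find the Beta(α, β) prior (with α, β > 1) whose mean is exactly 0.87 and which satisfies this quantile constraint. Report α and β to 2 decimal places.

α ≈ 9.83, β ≈ 1.47

With mean 0.87 fixed, write α = 0.87s, β = 0.13s where s = α+β.
Need P(θ < 0.99) = 0.975 under Beta(0.87s, 0.13s). Normal approximation: (q−m)/√(m(1−m)/s) ≈ z_{0.975} = 1.96, so s ≈ 0.87·0.13·(1.96)²/(0.99−0.87)² = 30.2.
At s = 30.2: P(θ<0.99) ≈ 1.000. Adjusting to match 0.975 gives s ≈ 11.30.
So α = 0.87·11.30 ≈ 9.83, β = 0.13·11.30 ≈ 1.47.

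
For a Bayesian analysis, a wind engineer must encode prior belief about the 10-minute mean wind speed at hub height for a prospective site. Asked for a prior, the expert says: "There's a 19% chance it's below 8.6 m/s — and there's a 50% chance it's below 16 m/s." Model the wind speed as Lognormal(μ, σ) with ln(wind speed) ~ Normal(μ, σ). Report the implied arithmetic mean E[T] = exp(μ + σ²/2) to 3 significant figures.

If T ~ Lognormal(μ,σ) then ln T ~ Normal(μ,σ), so the p-quantile of ln T is μ + z_p·σ.
ln(8.6) = 2.152 and ln(16) = 2.773; z_{0.19} = -0.8779, z_{0.5} = 0.
σ = (2.773 − 2.152)/(0 − (-0.8779)) = 0.707.
μ = 2.152 − (-0.8779)·0.707 = 2.773.
E[T] = exp(μ + σ²/2) = exp(2.773 + 0.2500) = 20.5 m/s.

E[T] ≈ 20.5 m/s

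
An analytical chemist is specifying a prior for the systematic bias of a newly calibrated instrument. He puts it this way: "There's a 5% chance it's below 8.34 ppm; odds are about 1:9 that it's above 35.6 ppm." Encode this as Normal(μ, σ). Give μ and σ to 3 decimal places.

μ = 23.662, σ = 9.315

The p-quantile of Normal(μ,σ) is μ + z_p·σ, with z_{0.05} = -1.645 and z_{0.9} = 1.282.
Eliminate σ: μ = (z₂·x₁ − z₁·x₂)/(z₂ − z₁) = (1.282·8.34 − (-1.645)·35.6)/2.926 = 23.662.
Then σ = (x₂ − x₁)/(z₂ − z₁) = (35.6 − 8.34)/2.926 = 9.315.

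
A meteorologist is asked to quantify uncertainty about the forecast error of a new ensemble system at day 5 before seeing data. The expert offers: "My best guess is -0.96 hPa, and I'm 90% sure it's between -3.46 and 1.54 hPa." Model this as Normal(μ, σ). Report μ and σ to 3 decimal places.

μ = -0.960, σ = 1.520

A symmetric 90% interval runs μ ± z·σ with z = 1.645.
Half-width = 2.5, so σ = 2.5/1.645 = 1.520.
μ is the stated best guess, -0.960.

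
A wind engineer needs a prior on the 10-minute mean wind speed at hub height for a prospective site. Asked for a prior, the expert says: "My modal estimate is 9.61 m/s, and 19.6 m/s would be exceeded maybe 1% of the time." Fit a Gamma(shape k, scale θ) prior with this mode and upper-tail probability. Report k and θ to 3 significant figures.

k ≈ 10.6, θ ≈ 0.998

Gamma(k,θ) with k>1 has mode (k−1)θ, so θ = 9.61/(k−1).
Need P(X < 19.6) = 0.99 with θ tied to k this way. Start at k = 2, θ = 9.61: P(X<19.6) ≈ 0.605.
Too low — raise k to concentrate. Iterating converges to k ≈ 10.6.
Then θ = 9.61/(10.6−1) ≈ 0.998.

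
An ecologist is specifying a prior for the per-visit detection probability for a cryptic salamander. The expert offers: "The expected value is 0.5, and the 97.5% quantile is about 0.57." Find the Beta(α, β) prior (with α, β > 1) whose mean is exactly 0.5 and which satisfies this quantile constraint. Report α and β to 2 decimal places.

α ≈ 97.28, β ≈ 97.28

With mean 0.5 fixed, write α = 0.5s, β = 0.5s where s = α+β.
Need P(θ < 0.57) = 0.975 under Beta(0.5s, 0.5s). Normal approximation: (q−m)/√(m(1−m)/s) ≈ z_{0.975} = 1.96, so s ≈ 0.5·0.5·(1.96)²/(0.57−0.5)² = 196.0.
At s = 196.0: P(θ<0.57) ≈ 0.975. Adjusting to match 0.975 gives s ≈ 194.56.
So α = 0.5·194.56 ≈ 97.28, β = 0.5·194.56 ≈ 97.28.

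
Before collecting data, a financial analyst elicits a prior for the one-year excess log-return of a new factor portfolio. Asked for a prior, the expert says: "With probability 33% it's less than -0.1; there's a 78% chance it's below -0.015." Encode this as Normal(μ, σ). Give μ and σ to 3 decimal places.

For Normal(μ,σ), the p-quantile is μ + z_p·σ. Here z_{0.33} = -0.4399, z_{0.78} = 0.7722.
So -0.1 = μ − 0.4399σ and -0.015 = μ + 0.7722σ.
Subtracting: σ = (-0.015 − -0.1)/(0.7722 − (-0.4399)) = 0.070.
Then μ = -0.1 − (-0.4399)·0.070 = -0.069.

μ = -0.069, σ = 0.070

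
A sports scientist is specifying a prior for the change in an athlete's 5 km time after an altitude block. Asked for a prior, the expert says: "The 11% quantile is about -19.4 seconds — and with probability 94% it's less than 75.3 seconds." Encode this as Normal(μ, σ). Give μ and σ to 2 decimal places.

For Normal(μ,σ), the p-quantile is μ + z_p·σ. Here z_{0.11} = -1.227, z_{0.94} = 1.555.
So -19.4 = μ − 1.227σ and 75.3 = μ + 1.555σ.
Subtracting: σ = (75.3 − -19.4)/(1.555 − (-1.227)) = 34.05.
Then μ = -19.4 − (-1.227)·34.05 = 22.36.

μ = 22.36, σ = 34.05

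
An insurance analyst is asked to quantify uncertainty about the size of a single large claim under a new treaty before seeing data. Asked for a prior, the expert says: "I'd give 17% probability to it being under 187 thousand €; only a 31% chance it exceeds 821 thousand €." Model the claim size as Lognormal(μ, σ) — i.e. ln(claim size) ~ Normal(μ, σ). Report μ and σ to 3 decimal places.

If T ~ Lognormal(μ,σ) then ln T ~ Normal(μ,σ), so the p-quantile of ln T is μ + z_p·σ.
ln(187) = 5.231 and ln(821) = 6.711; z_{0.17} = -0.9542, z_{0.69} = 0.4959.
σ = (6.711 − 5.231)/(0.4959 − (-0.9542)) = 1.020.
μ = 5.231 − (-0.9542)·1.020 = 6.205.

μ ≈ 6.205, σ ≈ 1.020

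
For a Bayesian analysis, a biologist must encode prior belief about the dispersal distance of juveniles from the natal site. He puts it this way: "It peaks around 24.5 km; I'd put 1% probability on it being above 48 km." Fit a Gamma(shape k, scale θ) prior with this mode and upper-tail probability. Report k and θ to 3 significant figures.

Gamma(k,θ) with k>1 has mode (k−1)θ, so θ = 24.5/(k−1).
Need P(X < 48) = 0.99 with θ tied to k this way. Start at k = 2, θ = 24.5: P(X<48) ≈ 0.583.
Too low — raise k to concentrate. Iterating converges to k ≈ 11.9.
Then θ = 24.5/(11.9−1) ≈ 2.25.

k ≈ 11.9, θ ≈ 2.25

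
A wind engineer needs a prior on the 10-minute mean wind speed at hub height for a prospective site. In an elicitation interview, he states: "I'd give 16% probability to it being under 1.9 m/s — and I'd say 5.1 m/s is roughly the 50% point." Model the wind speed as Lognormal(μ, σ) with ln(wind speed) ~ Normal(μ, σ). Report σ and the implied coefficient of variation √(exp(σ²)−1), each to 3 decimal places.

If T ~ Lognormal(μ,σ) then ln T ~ Normal(μ,σ), so the p-quantile of ln T is μ + z_p·σ.
ln(1.9) = 0.6419 and ln(5.1) = 1.629; z_{0.16} = -0.9945, z_{0.5} = 0.
σ = (1.629 − 0.6419)/(0 − (-0.9945)) = 0.993.
μ = 0.6419 − (-0.9945)·0.993 = 1.629.
CV = √(exp(σ²)−1) = √(exp(0.9858)−1) = 1.296.

σ ≈ 0.993, CV ≈ 1.296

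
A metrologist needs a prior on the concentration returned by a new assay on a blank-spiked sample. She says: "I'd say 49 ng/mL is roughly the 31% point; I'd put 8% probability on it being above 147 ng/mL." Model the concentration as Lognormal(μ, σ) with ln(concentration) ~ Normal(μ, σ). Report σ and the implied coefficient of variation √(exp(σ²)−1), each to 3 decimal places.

If T ~ Lognormal(μ,σ) then ln T ~ Normal(μ,σ), so the p-quantile of ln T is μ + z_p·σ.
ln(49) = 3.892 and ln(147) = 4.99; z_{0.31} = -0.4959, z_{0.92} = 1.405.
σ = (4.99 − 3.892)/(1.405 − (-0.4959)) = 0.578.
μ = 3.892 − (-0.4959)·0.578 = 4.178.
CV = √(exp(σ²)−1) = √(exp(0.3340)−1) = 0.630.

σ ≈ 0.578, CV ≈ 0.630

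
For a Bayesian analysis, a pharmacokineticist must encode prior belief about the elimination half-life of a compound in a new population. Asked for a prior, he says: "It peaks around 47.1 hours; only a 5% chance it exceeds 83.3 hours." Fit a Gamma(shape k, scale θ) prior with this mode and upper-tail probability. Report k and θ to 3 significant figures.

k ≈ 9.58, θ ≈ 5.49

Gamma(k,θ) with k>1 has mode (k−1)θ, so θ = 47.1/(k−1).
Need P(X < 83.3) = 0.95 with θ tied to k this way. Start at k = 2, θ = 47.1: P(X<83.3) ≈ 0.528.
Too low — raise k to concentrate. Iterating converges to k ≈ 9.58.
Then θ = 47.1/(9.58−1) ≈ 5.49.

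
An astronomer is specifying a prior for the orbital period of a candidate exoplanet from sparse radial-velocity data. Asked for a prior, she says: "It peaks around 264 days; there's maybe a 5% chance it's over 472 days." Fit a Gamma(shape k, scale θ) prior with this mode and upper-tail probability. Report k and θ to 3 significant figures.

k ≈ 9.26, θ ≈ 32

Gamma(k,θ) with k>1 has mode (k−1)θ, so θ = 264/(k−1).
Need P(X < 472) = 0.95 with θ tied to k this way. Start at k = 2, θ = 264: P(X<472) ≈ 0.534.
Too low — raise k to concentrate. Iterating converges to k ≈ 9.26.
Then θ = 264/(9.26−1) ≈ 32.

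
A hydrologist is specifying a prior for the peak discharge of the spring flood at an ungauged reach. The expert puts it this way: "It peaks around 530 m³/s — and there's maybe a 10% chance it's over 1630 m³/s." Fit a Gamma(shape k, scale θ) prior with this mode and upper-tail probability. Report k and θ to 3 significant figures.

Gamma(k,θ) with k>1 has mode (k−1)θ, so θ = 530/(k−1).
Need P(X < 1630) = 0.9 with θ tied to k this way. Start at k = 2, θ = 530: P(X<1630) ≈ 0.812.
Too low — raise k to concentrate. Iterating converges to k ≈ 2.5.
Then θ = 530/(2.5−1) ≈ 353.

k ≈ 2.5, θ ≈ 353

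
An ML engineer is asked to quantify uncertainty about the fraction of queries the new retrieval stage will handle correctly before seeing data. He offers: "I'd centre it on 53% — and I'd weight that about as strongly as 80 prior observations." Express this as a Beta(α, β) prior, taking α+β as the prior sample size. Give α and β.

Under the effective-sample-size interpretation, Beta(α, β) has prior mean α/(α+β) and prior sample size α+β.
So α+β = 80 and α/(α+β) = 0.53, giving α = 0.53·80 = 42.4 and β = 80 − 42.4 = 37.6.

α = 42.4, β = 37.6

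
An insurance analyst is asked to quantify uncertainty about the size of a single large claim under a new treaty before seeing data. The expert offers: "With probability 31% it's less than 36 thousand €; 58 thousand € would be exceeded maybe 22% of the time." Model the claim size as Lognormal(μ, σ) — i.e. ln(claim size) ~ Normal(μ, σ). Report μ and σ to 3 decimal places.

If T ~ Lognormal(μ,σ) then ln T ~ Normal(μ,σ), so the p-quantile of ln T is μ + z_p·σ.
ln(36) = 3.584 and ln(58) = 4.06; z_{0.31} = -0.4959, z_{0.78} = 0.7722.
σ = (4.06 − 3.584)/(0.7722 − (-0.4959)) = 0.376.
μ = 3.584 − (-0.4959)·0.376 = 3.770.

μ ≈ 3.770, σ ≈ 0.376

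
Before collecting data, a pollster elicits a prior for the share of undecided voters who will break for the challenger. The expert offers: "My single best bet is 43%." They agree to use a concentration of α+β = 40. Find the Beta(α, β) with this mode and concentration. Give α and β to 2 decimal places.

α = 17.34, β = 22.66

For α,β > 1 the Beta mode is (α−1)/(α+β−2). With α+β = 40, the mode is (α−1)/38.
Set (α−1)/38 = 0.43 → α = 1 + 0.43·38 = 17.34.
β = 40 − α = 22.66.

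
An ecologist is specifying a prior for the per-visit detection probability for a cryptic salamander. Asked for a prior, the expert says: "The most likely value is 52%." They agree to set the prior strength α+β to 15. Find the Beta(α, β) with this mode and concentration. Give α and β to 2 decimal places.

For α,β > 1 the Beta mode is (α−1)/(α+β−2). With α+β = 15, the mode is (α−1)/13.
Set (α−1)/13 = 0.52 → α = 1 + 0.52·13 = 7.76.
β = 15 − α = 7.24.

α = 7.76, β = 7.24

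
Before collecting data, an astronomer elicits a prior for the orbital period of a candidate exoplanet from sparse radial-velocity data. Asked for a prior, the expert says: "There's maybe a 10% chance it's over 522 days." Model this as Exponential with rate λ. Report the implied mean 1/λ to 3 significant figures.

mean ≈ 227 days

P(T > 522.0) = e^(−λ·522.0) = 0.1, so λ = −ln(0.1)/522.0 = 0.00441.
Mean = 1/λ = 227 days.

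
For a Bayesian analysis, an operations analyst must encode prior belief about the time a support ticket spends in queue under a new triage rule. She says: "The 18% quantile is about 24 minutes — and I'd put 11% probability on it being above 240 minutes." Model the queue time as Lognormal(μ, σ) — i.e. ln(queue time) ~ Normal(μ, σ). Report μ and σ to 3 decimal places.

μ ≈ 4.162, σ ≈ 1.075

If T ~ Lognormal(μ,σ) then ln T ~ Normal(μ,σ), so the p-quantile of ln T is μ + z_p·σ.
ln(24) = 3.178 and ln(240) = 5.481; z_{0.18} = -0.9154, z_{0.89} = 1.227.
σ = (5.481 − 3.178)/(1.227 − (-0.9154)) = 1.075.
μ = 3.178 − (-0.9154)·1.075 = 4.162.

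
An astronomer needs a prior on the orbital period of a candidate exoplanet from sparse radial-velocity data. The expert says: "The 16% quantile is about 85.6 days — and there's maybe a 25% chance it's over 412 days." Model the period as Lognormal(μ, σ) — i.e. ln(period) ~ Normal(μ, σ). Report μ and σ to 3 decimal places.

μ ≈ 5.386, σ ≈ 0.942

If T ~ Lognormal(μ,σ) then ln T ~ Normal(μ,σ), so the p-quantile of ln T is μ + z_p·σ.
ln(85.6) = 4.45 and ln(412) = 6.021; z_{0.16} = -0.9945, z_{0.75} = 0.6745.
σ = (6.021 − 4.45)/(0.6745 − (-0.9945)) = 0.942.
μ = 4.45 − (-0.9945)·0.942 = 5.386.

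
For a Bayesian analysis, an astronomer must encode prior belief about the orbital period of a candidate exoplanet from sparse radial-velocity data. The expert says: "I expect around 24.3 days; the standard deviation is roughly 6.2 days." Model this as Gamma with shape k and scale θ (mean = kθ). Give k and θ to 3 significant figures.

k ≈ 15.4, θ ≈ 1.58

For Gamma(k, scale θ): mean = kθ, variance = kθ², so CV = 1/√k.
CV = SD/mean = 6.2/24.3 = 0.2551, hence k = 1/CV² = 15.4.
Then θ = mean/k = 24.3/15.4 = 1.58.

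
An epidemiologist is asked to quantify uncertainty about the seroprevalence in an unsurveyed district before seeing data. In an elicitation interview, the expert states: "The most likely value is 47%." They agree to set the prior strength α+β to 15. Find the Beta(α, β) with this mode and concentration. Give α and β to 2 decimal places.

α = 7.11, β = 7.89

For α,β > 1 the Beta mode is (α−1)/(α+β−2). With α+β = 15, the mode is (α−1)/13.
Set (α−1)/13 = 0.47 → α = 1 + 0.47·13 = 7.11.
β = 15 − α = 7.89.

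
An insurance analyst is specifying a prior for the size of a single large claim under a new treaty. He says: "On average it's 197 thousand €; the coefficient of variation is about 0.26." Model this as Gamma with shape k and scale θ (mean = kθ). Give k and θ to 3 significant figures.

k ≈ 14.8, θ ≈ 13.3

For Gamma(k, scale θ): mean = kθ, variance = kθ², so CV = 1/√k.
CV = 0.26, hence k = 1/CV² = 14.8.
Then θ = mean/k = 197/14.8 = 13.3.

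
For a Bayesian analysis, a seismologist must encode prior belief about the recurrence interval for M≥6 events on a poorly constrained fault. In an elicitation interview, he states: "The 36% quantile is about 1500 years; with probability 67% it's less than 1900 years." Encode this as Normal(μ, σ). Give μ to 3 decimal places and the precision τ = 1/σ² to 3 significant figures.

μ = 1679.595, τ = 3.98e-06

The p-quantile of Normal(μ,σ) is μ + z_p·σ, with z_{0.36} = -0.3585 and z_{0.67} = 0.4399.
Eliminate σ: μ = (z₂·x₁ − z₁·x₂)/(z₂ − z₁) = (0.4399·1500 − (-0.3585)·1900)/0.7984 = 1679.595.
Then σ = (x₂ − x₁)/(z₂ − z₁) = (1900 − 1500)/0.7984 = 501.020.
Precision τ = 1/σ² = 1/501² = 3.98e-06.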